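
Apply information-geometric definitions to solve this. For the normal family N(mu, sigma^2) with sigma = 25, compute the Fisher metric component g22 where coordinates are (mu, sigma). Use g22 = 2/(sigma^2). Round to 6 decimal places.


For the 2-parameter normal family, the Fisher metric has:
  g11 = 1/sigma^2, g22 = 2/sigma^2.
sigma = 25, sigma^2 = 625.
g22 = 0.003200

0.003200


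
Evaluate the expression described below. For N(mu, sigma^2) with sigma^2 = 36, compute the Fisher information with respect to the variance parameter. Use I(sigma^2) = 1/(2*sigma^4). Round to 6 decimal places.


Fisher information for variance: I(sigma^2) = 1/(2*sigma^4).
sigma^2 = 36, so sigma^4 = 1296.
I = 1/(2*1296) = 1/2592 = 0.000386

0.000386


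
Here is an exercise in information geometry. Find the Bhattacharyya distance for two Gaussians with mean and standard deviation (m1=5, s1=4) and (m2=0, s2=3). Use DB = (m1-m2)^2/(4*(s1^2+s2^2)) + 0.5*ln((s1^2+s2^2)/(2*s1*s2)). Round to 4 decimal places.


Bhattacharyya distance between two Gaussians:
DB = (m1-m2)^2/(4*(s1^2+s2^2)) + (1/2)*ln((s1^2+s2^2)/(2*s1*s2)).
(m1-m2)^2 = (5)^2 = 25.
s1^2+s2^2 = 16 + 9 = 25.
term1 = 25/100 = 0.25.
term2 = 0.5*ln(25/24.0) = 0.020411.
DB = 0.25 + 0.020411 = 0.2704

0.2704


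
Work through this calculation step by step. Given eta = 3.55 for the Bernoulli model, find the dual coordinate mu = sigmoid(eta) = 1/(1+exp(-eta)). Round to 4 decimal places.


Dual coordinate (expectation parameter) for Bernoulli:
mu = 1/(1+exp(-eta)).
eta = 3.55.
exp(-eta) = exp(-3.55) = 0.028725.
mu = 1/(1+0.028725) = 0.9721

0.9721


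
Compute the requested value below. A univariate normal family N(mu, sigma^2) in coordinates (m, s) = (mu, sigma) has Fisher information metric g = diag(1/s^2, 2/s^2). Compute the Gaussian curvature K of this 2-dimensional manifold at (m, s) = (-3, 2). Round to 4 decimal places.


The metric has the form g = (A dm^2 + B ds^2)/s^2 with A = 1, B = 2.
Substitute u = sqrt(A/B)*m: g = B*(du^2 + ds^2)/s^2, i.e. B times the
Poincare upper half-plane metric, which has constant Gaussian curvature -1.
Scaling a 2D metric by a constant c divides the Gaussian curvature by c,
so K = -1/B = -1/(2) = -0.5000 everywhere (the point (m, s) = (-3, 2) is irrelevant:
the curvature is constant).
The requested Gaussian curvature is K = -0.5000.

-0.5000


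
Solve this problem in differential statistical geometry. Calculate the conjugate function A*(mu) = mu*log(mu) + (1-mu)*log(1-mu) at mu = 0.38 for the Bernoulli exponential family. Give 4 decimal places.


Legendre transform for Bernoulli:
A*(mu) = mu*log(mu) + (1-mu)*log(1-mu).
mu = 0.38, 1-mu = 0.62.
mu*log(mu) = 0.38*log(0.38) = -0.367682.
(1-mu)*log(1-mu) = 0.62*log(0.62) = -0.296382.
A* = -0.367682 + -0.296382 = -0.6641

-0.6641


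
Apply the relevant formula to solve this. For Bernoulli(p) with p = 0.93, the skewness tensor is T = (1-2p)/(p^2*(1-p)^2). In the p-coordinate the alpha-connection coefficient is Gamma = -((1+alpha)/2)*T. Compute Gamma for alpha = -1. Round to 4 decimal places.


Skewness (Amari-Chentsov) tensor: T = (1-2p)/(p^2*(1-p)^2).
p = 0.93, 1-2p = -0.86, p^2 = 0.8649, (1-p)^2 = 0.0049.
T = -0.86/(0.8649 * 0.0049) = -202.92543.
In the p-coordinate, Gamma^(alpha) = Gamma^(0) - (alpha/2)*T with Gamma^(0) = (1/2)*g'(p) = -T/2,
so Gamma^(alpha) = -((1+alpha)/2)*T.
alpha = -1, -(1+alpha)/2 = 0.0.
Gamma = 0.0 * -202.92543 = 0.0000

0.0000


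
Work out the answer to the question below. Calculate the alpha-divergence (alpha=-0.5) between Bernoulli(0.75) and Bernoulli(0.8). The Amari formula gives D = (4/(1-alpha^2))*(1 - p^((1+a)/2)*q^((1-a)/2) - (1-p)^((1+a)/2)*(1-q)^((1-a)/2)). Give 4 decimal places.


Amari alpha-divergence:
D = (4/(1-alpha^2))*(1 - p^((1+a)/2)*q^((1-a)/2) - (1-p)^((1+a)/2)*(1-q)^((1-a)/2)).
alpha = -0.5, p = 0.75, q = 0.8.
e1 = (1+alpha)/2 = 0.25, e2 = (1-alpha)/2 = 0.75.
t1 = p^e1 * q^e2 = 0.75^0.25 * 0.8^0.75 = 0.787196.
t2 = (1-p)^e1 * (1-q)^e2 = 0.25^0.25 * 0.2^0.75 = 0.211474.
4/(1-alpha^2) = 5.333333.
D = 5.333333*(1 - 0.787196 - 0.211474) = 0.0071

0.0071


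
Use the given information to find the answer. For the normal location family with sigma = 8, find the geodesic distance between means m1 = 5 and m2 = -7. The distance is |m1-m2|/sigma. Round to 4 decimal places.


On the fixed-variance normal subfamily, geodesic distance = |m1-m2|/sigma.
|5 - -7| = 12.
sigma = 8.
d = 12/8 = 1.5000

1.5000


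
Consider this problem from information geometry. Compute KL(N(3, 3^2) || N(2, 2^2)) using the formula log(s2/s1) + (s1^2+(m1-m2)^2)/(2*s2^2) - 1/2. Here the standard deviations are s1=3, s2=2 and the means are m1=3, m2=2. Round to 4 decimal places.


KL divergence between normal distributions:
KL = log(s2/s1) + (s1^2 + (m1-m2)^2)/(2*s2^2) - 1/2.
log(2/3) = -0.405465.
(3^2 + (3-2)^2)/(2*2^2) = (9 + 1)/8 = 1.25.
KL = -0.405465 + 1.25 - 0.5 = 0.3445

0.3445


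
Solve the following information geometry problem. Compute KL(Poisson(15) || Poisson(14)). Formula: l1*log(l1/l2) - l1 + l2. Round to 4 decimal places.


KL divergence for Poisson:
KL = l1*log(l1/l2) - l1 + l2.
l1 = 15, l2 = 14.
log(15/14) = 0.068993.
l1*log(l1/l2) = 15 * 0.068993 = 1.034893.
KL = 1.034893 - 15 + 14 = 0.0349

0.0349


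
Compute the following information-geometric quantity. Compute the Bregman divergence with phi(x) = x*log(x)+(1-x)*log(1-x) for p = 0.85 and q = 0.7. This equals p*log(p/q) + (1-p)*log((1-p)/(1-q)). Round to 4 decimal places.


Bregman divergence with negative entropy generator:
D = p*log(p/q) + (1-p)*log((1-p)/(1-q)).
p = 0.85, q = 0.7.
p*log(p/q) = 0.85*log(0.85/0.7) = 0.165033.
(1-p)*log((1-p)/(1-q)) = 0.15*log(0.15/0.3) = -0.103972.
D = 0.165033 + -0.103972 = 0.0611

0.0611


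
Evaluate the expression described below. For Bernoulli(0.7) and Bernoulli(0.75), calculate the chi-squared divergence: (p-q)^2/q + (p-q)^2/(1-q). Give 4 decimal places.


Chi-squared divergence between Bernoulli distributions:
chi^2 = (p-q)^2/q + (p-q)^2/(1-q).
p = 0.7, q = 0.75, p-q = -0.05.
(p-q)^2 = 0.0025.
term1 = 0.0025/0.75 = 0.003333.
term2 = 0.0025/0.25 = 0.01.
chi^2 = 0.003333 + 0.01 = 0.0133

0.0133


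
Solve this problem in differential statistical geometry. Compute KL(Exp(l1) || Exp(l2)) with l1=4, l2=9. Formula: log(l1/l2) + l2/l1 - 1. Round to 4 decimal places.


KL divergence for exponential family:
KL = log(l1/l2) + l2/l1 - 1.
log(4/9) = -0.81093.
9/4 = 2.25.
KL = -0.81093 + 2.25 - 1 = 0.4391

0.4391


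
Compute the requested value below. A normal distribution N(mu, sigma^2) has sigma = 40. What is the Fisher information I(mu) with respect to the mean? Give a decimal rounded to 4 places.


The Fisher information for the mean of a normal distribution is I(mu) = 1/sigma^2.
sigma = 40, so sigma^2 = 1600.
I(mu) = 1/1600 = 0.0006

0.0006


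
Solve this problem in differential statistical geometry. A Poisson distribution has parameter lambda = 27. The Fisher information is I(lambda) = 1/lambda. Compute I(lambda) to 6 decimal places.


Fisher information for Poisson: I(lambda) = 1/lambda.
lambda = 27.
I(lambda) = 1/27 = 0.037037

0.037037


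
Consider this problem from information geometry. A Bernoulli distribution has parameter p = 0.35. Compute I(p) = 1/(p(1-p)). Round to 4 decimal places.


For Bernoulli(p), Fisher information is I(p) = 1/(p*(1-p)).
p = 0.35, 1-p = 0.65.
p*(1-p) = 0.2275.
I(p) = 1/0.2275 = 4.3956

4.3956


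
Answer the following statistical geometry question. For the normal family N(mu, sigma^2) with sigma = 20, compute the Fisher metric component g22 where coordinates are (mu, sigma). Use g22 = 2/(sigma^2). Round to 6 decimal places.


For the 2-parameter normal family, the Fisher metric has:
  g11 = 1/sigma^2, g22 = 2/sigma^2.
sigma = 20, sigma^2 = 400.
g22 = 0.005000

0.005000


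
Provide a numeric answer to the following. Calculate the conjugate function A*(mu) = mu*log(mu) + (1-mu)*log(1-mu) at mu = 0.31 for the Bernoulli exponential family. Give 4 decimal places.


Legendre transform for Bernoulli:
A*(mu) = mu*log(mu) + (1-mu)*log(1-mu).
mu = 0.31, 1-mu = 0.69.
mu*log(mu) = 0.31*log(0.31) = -0.363067.
(1-mu)*log(1-mu) = 0.69*log(0.69) = -0.256034.
A* = -0.363067 + -0.256034 = -0.6191

-0.6191


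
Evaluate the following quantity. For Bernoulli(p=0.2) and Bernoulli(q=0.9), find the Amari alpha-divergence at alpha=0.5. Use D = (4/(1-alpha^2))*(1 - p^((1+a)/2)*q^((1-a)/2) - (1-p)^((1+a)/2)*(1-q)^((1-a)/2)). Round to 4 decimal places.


Amari alpha-divergence:
D = (4/(1-alpha^2))*(1 - p^((1+a)/2)*q^((1-a)/2) - (1-p)^((1+a)/2)*(1-q)^((1-a)/2)).
alpha = 0.5, p = 0.2, q = 0.9.
e1 = (1+alpha)/2 = 0.75, e2 = (1-alpha)/2 = 0.25.
t1 = p^e1 * q^e2 = 0.2^0.75 * 0.9^0.25 = 0.291295.
t2 = (1-p)^e1 * (1-q)^e2 = 0.8^0.75 * 0.1^0.25 = 0.475683.
4/(1-alpha^2) = 5.333333.
D = 5.333333*(1 - 0.291295 - 0.475683) = 1.2428

1.2428


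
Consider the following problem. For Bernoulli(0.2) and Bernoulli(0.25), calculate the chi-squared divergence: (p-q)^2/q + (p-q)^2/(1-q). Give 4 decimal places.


Chi-squared divergence between Bernoulli distributions:
chi^2 = (p-q)^2/q + (p-q)^2/(1-q).
p = 0.2, q = 0.25, p-q = -0.05.
(p-q)^2 = 0.0025.
term1 = 0.0025/0.25 = 0.01.
term2 = 0.0025/0.75 = 0.003333.
chi^2 = 0.01 + 0.003333 = 0.0133

0.0133


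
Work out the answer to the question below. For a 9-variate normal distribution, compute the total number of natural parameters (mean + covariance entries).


Exponential family dimension calculation:
For 9-dim MVN: mean has 9 params, covariance has 9*10/2 = 45 unique entries.
Total dim = 9 + 45 = 54.

54


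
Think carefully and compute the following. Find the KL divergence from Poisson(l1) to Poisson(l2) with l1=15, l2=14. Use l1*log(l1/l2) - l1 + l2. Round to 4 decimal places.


KL divergence for Poisson:
KL = l1*log(l1/l2) - l1 + l2.
l1 = 15, l2 = 14.
log(15/14) = 0.068993.
l1*log(l1/l2) = 15 * 0.068993 = 1.034893.
KL = 1.034893 - 15 + 14 = 0.0349

0.0349


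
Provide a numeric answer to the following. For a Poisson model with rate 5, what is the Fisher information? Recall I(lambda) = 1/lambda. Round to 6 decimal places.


Fisher information for Poisson: I(lambda) = 1/lambda.
lambda = 5.
I(lambda) = 1/5 = 0.200000

0.200000


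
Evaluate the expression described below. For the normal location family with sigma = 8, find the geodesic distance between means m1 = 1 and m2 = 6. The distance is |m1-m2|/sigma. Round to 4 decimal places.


On the fixed-variance normal subfamily, geodesic distance = |m1-m2|/sigma.
|1 - 6| = 5.
sigma = 8.
d = 5/8 = 0.6250

0.6250


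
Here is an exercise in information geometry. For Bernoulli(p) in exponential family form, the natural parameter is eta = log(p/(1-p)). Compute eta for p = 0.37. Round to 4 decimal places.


Natural parameter for Bernoulli: eta = log(p/(1-p)).
p = 0.37, 1-p = 0.63.
p/(1-p) = 0.587302.
eta = log(0.587302) = -0.5322

-0.5322


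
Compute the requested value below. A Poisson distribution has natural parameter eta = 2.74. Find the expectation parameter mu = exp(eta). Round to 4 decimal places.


Expectation parameter for Poisson exponential family:
mu = exp(eta).
eta = 2.74.
mu = exp(2.74) = 15.4870

15.4870


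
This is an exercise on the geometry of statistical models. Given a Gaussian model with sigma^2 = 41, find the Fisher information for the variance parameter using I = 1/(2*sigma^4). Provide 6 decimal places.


Fisher information for variance: I(sigma^2) = 1/(2*sigma^4).
sigma^2 = 41, so sigma^4 = 1681.
I = 1/(2*1681) = 1/3362 = 0.000297

0.000297


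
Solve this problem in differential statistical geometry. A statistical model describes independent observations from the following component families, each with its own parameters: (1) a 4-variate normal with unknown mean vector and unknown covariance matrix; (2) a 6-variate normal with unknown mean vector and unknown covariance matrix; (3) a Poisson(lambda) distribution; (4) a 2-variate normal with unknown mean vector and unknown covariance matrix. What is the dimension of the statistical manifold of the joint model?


The dimension of a statistical manifold equals the number of free
(independent) real parameters of the model. For a product of independent
blocks the parameter counts add.
- 4-variate normal: 4 (mean) + 4*5/2 = 10 (symmetric covariance) = 14.
- 6-variate normal: 6 (mean) + 6*7/2 = 21 (symmetric covariance) = 27.
- Poisson (lambda): 1.
- 2-variate normal: 2 (mean) + 2*3/2 = 3 (symmetric covariance) = 5.
Total = 14 + 27 + 1 + 5 = 47.
Dimension = 47

47


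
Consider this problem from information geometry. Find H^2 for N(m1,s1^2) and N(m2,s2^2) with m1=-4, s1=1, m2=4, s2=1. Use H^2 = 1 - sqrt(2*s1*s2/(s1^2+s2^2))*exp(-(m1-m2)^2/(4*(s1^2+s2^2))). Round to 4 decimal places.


Squared Hellinger distance for Gaussians:
H^2 = 1 - sqrt(2*s1*s2/(s1^2+s2^2)) * exp(-(m1-m2)^2/(4*(s1^2+s2^2))).
s1^2 = 1, s2^2 = 1, s1^2+s2^2 = 2.
sqrt(2*1*1/(2)) = 1.0.
(m1-m2)^2 = (-8)^2 = 64.
exp(-64/(4*2)) = exp(-8.0) = 0.000335.
H^2 = 1 - 1.0*0.000335 = 0.9997

0.9997


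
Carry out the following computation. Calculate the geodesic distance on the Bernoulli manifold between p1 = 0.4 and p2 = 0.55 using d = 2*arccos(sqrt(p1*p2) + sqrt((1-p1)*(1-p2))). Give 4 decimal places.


Geodesic distance on Bernoulli manifold:
d(p1,p2) = 2*arccos(sqrt(p1*p2) + sqrt((1-p1)*(1-p2))).
sqrt(p1*p2) = sqrt(0.4*0.55) = 0.469042.
sqrt((1-p1)*(1-p2)) = sqrt(0.6*0.45) = 0.519615.
arg = 0.469042 + 0.519615 = 0.988657.
d = 2*arccos(0.988657) = 0.3015

0.3015


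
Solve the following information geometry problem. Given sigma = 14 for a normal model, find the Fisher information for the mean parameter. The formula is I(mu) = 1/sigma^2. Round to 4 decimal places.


The Fisher information for the mean of a normal distribution is I(mu) = 1/sigma^2.
sigma = 14, so sigma^2 = 196.
I(mu) = 1/196 = 0.0051

0.0051


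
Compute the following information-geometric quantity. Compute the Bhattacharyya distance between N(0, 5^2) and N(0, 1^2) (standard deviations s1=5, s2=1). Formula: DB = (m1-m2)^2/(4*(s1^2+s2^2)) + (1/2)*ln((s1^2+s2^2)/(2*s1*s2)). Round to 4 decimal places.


Bhattacharyya distance between two Gaussians:
DB = (m1-m2)^2/(4*(s1^2+s2^2)) + (1/2)*ln((s1^2+s2^2)/(2*s1*s2)).
(m1-m2)^2 = (0)^2 = 0.
s1^2+s2^2 = 25 + 1 = 26.
term1 = 0/104 = 0.0.
term2 = 0.5*ln(26/10.0) = 0.477756.
DB = 0.0 + 0.477756 = 0.4778

0.4778


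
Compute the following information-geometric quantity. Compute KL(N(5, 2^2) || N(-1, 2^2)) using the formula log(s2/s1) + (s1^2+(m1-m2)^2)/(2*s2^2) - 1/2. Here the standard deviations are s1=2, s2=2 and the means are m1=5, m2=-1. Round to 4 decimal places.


KL divergence between normal distributions:
KL = log(s2/s1) + (s1^2 + (m1-m2)^2)/(2*s2^2) - 1/2.
log(2/2) = 0.0.
(2^2 + (5--1)^2)/(2*2^2) = (4 + 36)/8 = 5.0.
KL = 0.0 + 5.0 - 0.5 = 4.5000

4.5000


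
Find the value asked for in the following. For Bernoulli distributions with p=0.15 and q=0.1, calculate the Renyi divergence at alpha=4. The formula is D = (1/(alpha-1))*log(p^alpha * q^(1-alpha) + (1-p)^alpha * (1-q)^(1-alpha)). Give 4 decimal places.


Renyi divergence of order alpha between Bernoulli distributions:
D = (1/(alpha-1))*log(p^alpha * q^(1-alpha) + (1-p)^alpha * (1-q)^(1-alpha)).
alpha = 4, p = 0.15, q = 0.1.
p^alpha * q^(1-alpha) = 0.15^4 * 0.1^-3 = 0.50625.
(1-p)^alpha * (1-q)^(1-alpha) = 0.85^4 * 0.9^-3 = 0.716058.
sum = 0.50625 + 0.716058 = 1.222308.
D = (1/3)*log(1.222308) = 0.0669

0.0669


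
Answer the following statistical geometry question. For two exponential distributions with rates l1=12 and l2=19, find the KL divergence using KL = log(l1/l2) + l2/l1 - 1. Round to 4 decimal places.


KL divergence for exponential family:
KL = log(l1/l2) + l2/l1 - 1.
log(12/19) = -0.459532.
19/12 = 1.583333.
KL = -0.459532 + 1.583333 - 1 = 0.1238

0.1238


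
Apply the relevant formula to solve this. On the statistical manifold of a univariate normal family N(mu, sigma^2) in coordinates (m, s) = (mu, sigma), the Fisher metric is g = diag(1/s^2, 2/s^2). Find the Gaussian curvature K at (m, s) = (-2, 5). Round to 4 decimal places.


The metric has the form g = (A dm^2 + B ds^2)/s^2 with A = 1, B = 2.
Substitute u = sqrt(A/B)*m: g = B*(du^2 + ds^2)/s^2, i.e. B times the
Poincare upper half-plane metric, which has constant Gaussian curvature -1.
Scaling a 2D metric by a constant c divides the Gaussian curvature by c,
so K = -1/B = -1/(2) = -0.5000 everywhere (the point (m, s) = (-2, 5) is irrelevant:
the curvature is constant).
The requested Gaussian curvature is K = -0.5000.

-0.5000


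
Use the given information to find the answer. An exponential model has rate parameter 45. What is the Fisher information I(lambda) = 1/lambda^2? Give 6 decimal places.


Fisher information for exponential: I(lambda) = 1/lambda^2.
lambda = 45, lambda^2 = 2025.
I = 1/2025 = 0.000494

0.000494


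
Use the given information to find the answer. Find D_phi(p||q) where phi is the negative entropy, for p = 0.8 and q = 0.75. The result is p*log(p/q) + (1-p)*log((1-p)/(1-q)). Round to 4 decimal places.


Bregman divergence with negative entropy generator:
D = p*log(p/q) + (1-p)*log((1-p)/(1-q)).
p = 0.8, q = 0.75.
p*log(p/q) = 0.8*log(0.8/0.75) = 0.051631.
(1-p)*log((1-p)/(1-q)) = 0.2*log(0.2/0.25) = -0.044629.
D = 0.051631 + -0.044629 = 0.0070

0.0070


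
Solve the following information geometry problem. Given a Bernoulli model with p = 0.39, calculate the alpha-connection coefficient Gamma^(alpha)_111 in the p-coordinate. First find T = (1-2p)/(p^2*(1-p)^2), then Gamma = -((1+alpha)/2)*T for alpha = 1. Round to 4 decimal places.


Skewness (Amari-Chentsov) tensor: T = (1-2p)/(p^2*(1-p)^2).
p = 0.39, 1-2p = 0.22, p^2 = 0.1521, (1-p)^2 = 0.3721.
T = 0.22/(0.1521 * 0.3721) = 3.887172.
In the p-coordinate, Gamma^(alpha) = Gamma^(0) - (alpha/2)*T with Gamma^(0) = (1/2)*g'(p) = -T/2,
so Gamma^(alpha) = -((1+alpha)/2)*T.
alpha = 1, -(1+alpha)/2 = -1.0.
Gamma = -1.0 * 3.887172 = -3.8872

-3.8872


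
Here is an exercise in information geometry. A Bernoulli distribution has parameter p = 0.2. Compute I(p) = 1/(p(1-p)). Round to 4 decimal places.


For Bernoulli(p), Fisher information is I(p) = 1/(p*(1-p)).
p = 0.2, 1-p = 0.8.
p*(1-p) = 0.16.
I(p) = 1/0.16 = 6.2500

6.2500


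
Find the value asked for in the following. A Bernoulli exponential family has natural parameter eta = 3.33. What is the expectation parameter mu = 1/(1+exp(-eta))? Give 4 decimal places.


Dual coordinate (expectation parameter) for Bernoulli:
mu = 1/(1+exp(-eta)).
eta = 3.33.
exp(-eta) = exp(-3.33) = 0.035793.
mu = 1/(1+0.035793) = 0.9654

0.9654


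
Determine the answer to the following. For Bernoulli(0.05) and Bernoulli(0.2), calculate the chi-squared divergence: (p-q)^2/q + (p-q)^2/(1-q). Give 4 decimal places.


Chi-squared divergence between Bernoulli distributions:
chi^2 = (p-q)^2/q + (p-q)^2/(1-q).
p = 0.05, q = 0.2, p-q = -0.15.
(p-q)^2 = 0.0225.
term1 = 0.0225/0.2 = 0.1125.
term2 = 0.0225/0.8 = 0.028125.
chi^2 = 0.1125 + 0.028125 = 0.1406

0.1406


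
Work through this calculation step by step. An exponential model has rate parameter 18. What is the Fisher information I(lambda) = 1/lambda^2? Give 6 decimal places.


Fisher information for exponential: I(lambda) = 1/lambda^2.
lambda = 18, lambda^2 = 324.
I = 1/324 = 0.003086

0.003086


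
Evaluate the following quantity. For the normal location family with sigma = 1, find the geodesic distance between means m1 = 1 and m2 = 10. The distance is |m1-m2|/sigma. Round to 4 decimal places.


On the fixed-variance normal subfamily, geodesic distance = |m1-m2|/sigma.
|1 - 10| = 9.
sigma = 1.
d = 9/1 = 9.0000

9.0000


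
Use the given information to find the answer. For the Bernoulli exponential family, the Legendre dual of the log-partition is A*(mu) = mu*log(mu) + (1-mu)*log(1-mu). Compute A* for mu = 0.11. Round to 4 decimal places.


Legendre transform for Bernoulli:
A*(mu) = mu*log(mu) + (1-mu)*log(1-mu).
mu = 0.11, 1-mu = 0.89.
mu*log(mu) = 0.11*log(0.11) = -0.2428.
(1-mu)*log(1-mu) = 0.89*log(0.89) = -0.103715.
A* = -0.2428 + -0.103715 = -0.3465

-0.3465


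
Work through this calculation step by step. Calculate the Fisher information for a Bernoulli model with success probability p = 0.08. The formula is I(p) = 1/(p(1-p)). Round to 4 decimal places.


For Bernoulli(p), Fisher information is I(p) = 1/(p*(1-p)).
p = 0.08, 1-p = 0.92.
p*(1-p) = 0.0736.
I(p) = 1/0.0736 = 13.5870

13.5870


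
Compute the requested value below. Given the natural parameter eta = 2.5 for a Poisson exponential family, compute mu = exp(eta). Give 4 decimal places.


Expectation parameter for Poisson exponential family:
mu = exp(eta).
eta = 2.5.
mu = exp(2.5) = 12.1825

12.1825


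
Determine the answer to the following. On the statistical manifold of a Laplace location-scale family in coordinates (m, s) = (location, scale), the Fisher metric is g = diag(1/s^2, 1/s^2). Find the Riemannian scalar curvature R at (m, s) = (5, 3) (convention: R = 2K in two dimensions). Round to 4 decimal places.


The metric has the form g = (A dm^2 + B ds^2)/s^2 with A = 1, B = 1.
Substitute u = sqrt(A/B)*m: g = B*(du^2 + ds^2)/s^2, i.e. B times the
Poincare upper half-plane metric, which has constant Gaussian curvature -1.
Scaling a 2D metric by a constant c divides the Gaussian curvature by c,
so K = -1/B = -1/(1) = -1.0000 everywhere (the point (m, s) = (5, 3) is irrelevant:
the curvature is constant).
Scalar curvature in dimension 2: R = 2K = -2/(1) = -2.0000.

-2.0000


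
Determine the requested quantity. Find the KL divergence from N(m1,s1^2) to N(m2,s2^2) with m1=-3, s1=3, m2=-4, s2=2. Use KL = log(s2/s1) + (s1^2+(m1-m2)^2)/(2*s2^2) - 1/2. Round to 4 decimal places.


KL divergence between normal distributions:
KL = log(s2/s1) + (s1^2 + (m1-m2)^2)/(2*s2^2) - 1/2.
log(2/3) = -0.405465.
(3^2 + (-3--4)^2)/(2*2^2) = (9 + 1)/8 = 1.25.
KL = -0.405465 + 1.25 - 0.5 = 0.3445

0.3445


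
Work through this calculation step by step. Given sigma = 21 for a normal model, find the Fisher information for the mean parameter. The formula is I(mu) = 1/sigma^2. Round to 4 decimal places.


The Fisher information for the mean of a normal distribution is I(mu) = 1/sigma^2.
sigma = 21, so sigma^2 = 441.
I(mu) = 1/441 = 0.0023

0.0023


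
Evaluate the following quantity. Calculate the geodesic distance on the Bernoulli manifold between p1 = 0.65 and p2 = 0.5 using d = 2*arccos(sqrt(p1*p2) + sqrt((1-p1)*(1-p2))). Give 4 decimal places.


Geodesic distance on Bernoulli manifold:
d(p1,p2) = 2*arccos(sqrt(p1*p2) + sqrt((1-p1)*(1-p2))).
sqrt(p1*p2) = sqrt(0.65*0.5) = 0.570088.
sqrt((1-p1)*(1-p2)) = sqrt(0.35*0.5) = 0.41833.
arg = 0.570088 + 0.41833 = 0.988418.
d = 2*arccos(0.988418) = 0.3047

0.3047


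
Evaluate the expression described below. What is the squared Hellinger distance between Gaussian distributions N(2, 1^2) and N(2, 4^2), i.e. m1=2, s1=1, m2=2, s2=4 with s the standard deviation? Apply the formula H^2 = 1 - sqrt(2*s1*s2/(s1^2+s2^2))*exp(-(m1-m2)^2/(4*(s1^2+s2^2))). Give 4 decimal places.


Squared Hellinger distance for Gaussians:
H^2 = 1 - sqrt(2*s1*s2/(s1^2+s2^2)) * exp(-(m1-m2)^2/(4*(s1^2+s2^2))).
s1^2 = 1, s2^2 = 16, s1^2+s2^2 = 17.
sqrt(2*1*4/(17)) = 0.685994.
(m1-m2)^2 = (0)^2 = 0.
exp(-0/(4*17)) = exp(0.0) = 1.0.
H^2 = 1 - 0.685994*1.0 = 0.3140

0.3140


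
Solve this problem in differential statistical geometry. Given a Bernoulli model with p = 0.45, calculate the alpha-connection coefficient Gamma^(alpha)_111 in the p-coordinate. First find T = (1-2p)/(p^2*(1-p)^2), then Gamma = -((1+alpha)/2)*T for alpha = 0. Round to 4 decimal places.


Skewness (Amari-Chentsov) tensor: T = (1-2p)/(p^2*(1-p)^2).
p = 0.45, 1-2p = 0.1, p^2 = 0.2025, (1-p)^2 = 0.3025.
T = 0.1/(0.2025 * 0.3025) = 1.632486.
In the p-coordinate, Gamma^(alpha) = Gamma^(0) - (alpha/2)*T with Gamma^(0) = (1/2)*g'(p) = -T/2,
so Gamma^(alpha) = -((1+alpha)/2)*T.
alpha = 0, -(1+alpha)/2 = -0.5.
Gamma = -0.5 * 1.632486 = -0.8162

-0.8162


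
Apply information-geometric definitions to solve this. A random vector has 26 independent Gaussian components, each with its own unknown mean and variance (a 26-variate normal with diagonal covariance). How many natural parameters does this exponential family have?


Exponential family dimension calculation:
Each univariate normal has two natural parameters (mu/sigma^2 and -1/(2 sigma^2)).
With 26 independent components, dim = 2 * 26 = 52.

52


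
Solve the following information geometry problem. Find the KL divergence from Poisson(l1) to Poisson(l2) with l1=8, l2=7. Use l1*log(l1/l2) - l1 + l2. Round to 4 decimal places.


KL divergence for Poisson:
KL = l1*log(l1/l2) - l1 + l2.
l1 = 8, l2 = 7.
log(8/7) = 0.133531.
l1*log(l1/l2) = 8 * 0.133531 = 1.068251.
KL = 1.068251 - 8 + 7 = 0.0683

0.0683


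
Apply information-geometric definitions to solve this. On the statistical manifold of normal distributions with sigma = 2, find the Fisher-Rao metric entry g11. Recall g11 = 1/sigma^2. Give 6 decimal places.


For the 2-parameter normal family, the Fisher metric has:
  g11 = 1/sigma^2, g22 = 2/sigma^2.
sigma = 2, sigma^2 = 4.
g11 = 0.250000

0.250000


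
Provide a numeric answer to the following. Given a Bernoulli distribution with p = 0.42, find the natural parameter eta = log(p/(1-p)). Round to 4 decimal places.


Natural parameter for Bernoulli: eta = log(p/(1-p)).
p = 0.42, 1-p = 0.58.
p/(1-p) = 0.724138.
eta = log(0.724138) = -0.3228

-0.3228


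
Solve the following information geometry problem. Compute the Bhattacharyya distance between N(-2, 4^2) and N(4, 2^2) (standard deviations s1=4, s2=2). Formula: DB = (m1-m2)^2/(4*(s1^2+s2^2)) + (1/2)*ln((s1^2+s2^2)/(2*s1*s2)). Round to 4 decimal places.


Bhattacharyya distance between two Gaussians:
DB = (m1-m2)^2/(4*(s1^2+s2^2)) + (1/2)*ln((s1^2+s2^2)/(2*s1*s2)).
(m1-m2)^2 = (-6)^2 = 36.
s1^2+s2^2 = 16 + 4 = 20.
term1 = 36/80 = 0.45.
term2 = 0.5*ln(20/16.0) = 0.111572.
DB = 0.45 + 0.111572 = 0.5616

0.5616


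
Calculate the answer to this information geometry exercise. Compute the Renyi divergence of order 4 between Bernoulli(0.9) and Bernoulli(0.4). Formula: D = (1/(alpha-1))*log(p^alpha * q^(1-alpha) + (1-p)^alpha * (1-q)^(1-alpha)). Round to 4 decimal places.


Renyi divergence of order alpha between Bernoulli distributions:
D = (1/(alpha-1))*log(p^alpha * q^(1-alpha) + (1-p)^alpha * (1-q)^(1-alpha)).
alpha = 4, p = 0.9, q = 0.4.
p^alpha * q^(1-alpha) = 0.9^4 * 0.4^-3 = 10.251562.
(1-p)^alpha * (1-q)^(1-alpha) = 0.1^4 * 0.6^-3 = 0.000463.
sum = 10.251562 + 0.000463 = 10.252025.
D = (1/3)*log(10.252025) = 0.7758

0.7758


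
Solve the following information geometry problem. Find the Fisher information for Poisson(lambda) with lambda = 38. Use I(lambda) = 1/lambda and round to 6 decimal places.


Fisher information for Poisson: I(lambda) = 1/lambda.
lambda = 38.
I(lambda) = 1/38 = 0.026316

0.026316


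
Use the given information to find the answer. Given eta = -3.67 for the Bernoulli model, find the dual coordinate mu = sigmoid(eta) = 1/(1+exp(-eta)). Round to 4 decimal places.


Dual coordinate (expectation parameter) for Bernoulli:
mu = 1/(1+exp(-eta)).
eta = -3.67.
exp(-eta) = exp(3.67) = 39.251906.
mu = 1/(1+39.251906) = 0.0248

0.0248


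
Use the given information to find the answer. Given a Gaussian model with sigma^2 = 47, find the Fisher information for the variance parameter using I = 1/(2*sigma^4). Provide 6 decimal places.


Fisher information for variance: I(sigma^2) = 1/(2*sigma^4).
sigma^2 = 47, so sigma^4 = 2209.
I = 1/(2*2209) = 1/4418 = 0.000226

0.000226


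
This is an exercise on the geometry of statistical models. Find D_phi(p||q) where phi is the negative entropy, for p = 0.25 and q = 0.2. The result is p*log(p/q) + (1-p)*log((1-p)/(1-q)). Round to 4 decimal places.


Bregman divergence with negative entropy generator:
D = p*log(p/q) + (1-p)*log((1-p)/(1-q)).
p = 0.25, q = 0.2.
p*log(p/q) = 0.25*log(0.25/0.2) = 0.055786.
(1-p)*log((1-p)/(1-q)) = 0.75*log(0.75/0.8) = -0.048404.
D = 0.055786 + -0.048404 = 0.0074

0.0074


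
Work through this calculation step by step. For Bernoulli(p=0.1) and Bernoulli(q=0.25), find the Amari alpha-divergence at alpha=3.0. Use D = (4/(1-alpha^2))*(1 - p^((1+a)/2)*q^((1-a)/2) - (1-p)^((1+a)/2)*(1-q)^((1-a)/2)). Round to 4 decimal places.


Amari alpha-divergence:
D = (4/(1-alpha^2))*(1 - p^((1+a)/2)*q^((1-a)/2) - (1-p)^((1+a)/2)*(1-q)^((1-a)/2)).
alpha = 3.0, p = 0.1, q = 0.25.
e1 = (1+alpha)/2 = 2.0, e2 = (1-alpha)/2 = -1.0.
t1 = p^e1 * q^e2 = 0.1^2.0 * 0.25^-1.0 = 0.04.
t2 = (1-p)^e1 * (1-q)^e2 = 0.9^2.0 * 0.75^-1.0 = 1.08.
4/(1-alpha^2) = -0.5.
D = -0.5*(1 - 0.04 - 1.08) = 0.0600

0.0600


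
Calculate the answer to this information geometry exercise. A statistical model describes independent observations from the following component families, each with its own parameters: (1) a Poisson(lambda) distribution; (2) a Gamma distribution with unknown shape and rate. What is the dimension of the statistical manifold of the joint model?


The dimension of a statistical manifold equals the number of free
(independent) real parameters of the model. For a product of independent
blocks the parameter counts add.
- Poisson (lambda): 1.
- Gamma (shape, rate): 2.
Total = 1 + 2 = 3.
Dimension = 3

3


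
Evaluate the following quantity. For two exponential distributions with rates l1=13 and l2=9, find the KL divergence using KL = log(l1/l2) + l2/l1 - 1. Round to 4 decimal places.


KL divergence for exponential family:
KL = log(l1/l2) + l2/l1 - 1.
log(13/9) = 0.367725.
9/13 = 0.692308.
KL = 0.367725 + 0.692308 - 1 = 0.0600

0.0600


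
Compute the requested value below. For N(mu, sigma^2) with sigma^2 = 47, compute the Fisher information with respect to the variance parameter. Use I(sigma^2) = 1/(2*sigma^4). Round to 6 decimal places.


Fisher information for variance: I(sigma^2) = 1/(2*sigma^4).
sigma^2 = 47, so sigma^4 = 2209.
I = 1/(2*2209) = 1/4418 = 0.000226

0.000226


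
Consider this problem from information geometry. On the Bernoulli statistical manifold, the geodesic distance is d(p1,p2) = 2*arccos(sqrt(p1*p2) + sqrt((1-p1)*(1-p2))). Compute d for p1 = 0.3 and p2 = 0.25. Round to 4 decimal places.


Geodesic distance on Bernoulli manifold:
d(p1,p2) = 2*arccos(sqrt(p1*p2) + sqrt((1-p1)*(1-p2))).
sqrt(p1*p2) = sqrt(0.3*0.25) = 0.273861.
sqrt((1-p1)*(1-p2)) = sqrt(0.7*0.75) = 0.724569.
arg = 0.273861 + 0.724569 = 0.99843.
d = 2*arccos(0.99843) = 0.1121

0.1121


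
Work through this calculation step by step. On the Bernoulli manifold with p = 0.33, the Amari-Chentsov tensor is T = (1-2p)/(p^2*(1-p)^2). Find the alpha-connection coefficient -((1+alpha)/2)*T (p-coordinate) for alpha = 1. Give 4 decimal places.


Skewness (Amari-Chentsov) tensor: T = (1-2p)/(p^2*(1-p)^2).
p = 0.33, 1-2p = 0.34, p^2 = 0.1089, (1-p)^2 = 0.4489.
T = 0.34/(0.1089 * 0.4489) = 6.955069.
In the p-coordinate, Gamma^(alpha) = Gamma^(0) - (alpha/2)*T with Gamma^(0) = (1/2)*g'(p) = -T/2,
so Gamma^(alpha) = -((1+alpha)/2)*T.
alpha = 1, -(1+alpha)/2 = -1.0.
Gamma = -1.0 * 6.955069 = -6.9551

-6.9551


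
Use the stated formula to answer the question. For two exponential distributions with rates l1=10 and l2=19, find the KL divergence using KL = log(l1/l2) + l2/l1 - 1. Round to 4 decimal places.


KL divergence for exponential family:
KL = log(l1/l2) + l2/l1 - 1.
log(10/19) = -0.641854.
19/10 = 1.9.
KL = -0.641854 + 1.9 - 1 = 0.2581

0.2581


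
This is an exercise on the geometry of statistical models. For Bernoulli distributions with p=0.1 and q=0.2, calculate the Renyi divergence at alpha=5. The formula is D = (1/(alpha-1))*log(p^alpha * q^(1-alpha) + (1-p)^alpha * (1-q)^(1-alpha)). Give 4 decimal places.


Renyi divergence of order alpha between Bernoulli distributions:
D = (1/(alpha-1))*log(p^alpha * q^(1-alpha) + (1-p)^alpha * (1-q)^(1-alpha)).
alpha = 5, p = 0.1, q = 0.2.
p^alpha * q^(1-alpha) = 0.1^5 * 0.2^-4 = 0.00625.
(1-p)^alpha * (1-q)^(1-alpha) = 0.9^5 * 0.8^-4 = 1.441626.
sum = 0.00625 + 1.441626 = 1.447876.
D = (1/4)*log(1.447876) = 0.0925

0.0925


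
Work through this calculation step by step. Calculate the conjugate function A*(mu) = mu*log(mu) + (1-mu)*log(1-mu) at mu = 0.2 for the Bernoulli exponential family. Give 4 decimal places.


Legendre transform for Bernoulli:
A*(mu) = mu*log(mu) + (1-mu)*log(1-mu).
mu = 0.2, 1-mu = 0.8.
mu*log(mu) = 0.2*log(0.2) = -0.321888.
(1-mu)*log(1-mu) = 0.8*log(0.8) = -0.178515.
A* = -0.321888 + -0.178515 = -0.5004

-0.5004


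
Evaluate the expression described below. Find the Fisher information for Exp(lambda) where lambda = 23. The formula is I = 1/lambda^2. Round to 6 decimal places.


Fisher information for exponential: I(lambda) = 1/lambda^2.
lambda = 23, lambda^2 = 529.
I = 1/529 = 0.001890

0.001890


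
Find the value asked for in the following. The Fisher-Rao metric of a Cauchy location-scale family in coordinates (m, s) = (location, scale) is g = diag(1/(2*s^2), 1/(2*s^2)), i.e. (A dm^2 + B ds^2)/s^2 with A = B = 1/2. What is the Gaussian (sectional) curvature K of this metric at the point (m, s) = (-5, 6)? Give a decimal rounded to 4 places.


The metric has the form g = (A dm^2 + B ds^2)/s^2 with A = 1/2, B = 1/2.
Substitute u = sqrt(A/B)*m: g = B*(du^2 + ds^2)/s^2, i.e. B times the
Poincare upper half-plane metric, which has constant Gaussian curvature -1.
Scaling a 2D metric by a constant c divides the Gaussian curvature by c,
so K = -1/B = -1/(1/2) = -2.0000 everywhere (the point (m, s) = (-5, 6) is irrelevant:
the curvature is constant).
The requested Gaussian curvature is K = -2.0000.

-2.0000


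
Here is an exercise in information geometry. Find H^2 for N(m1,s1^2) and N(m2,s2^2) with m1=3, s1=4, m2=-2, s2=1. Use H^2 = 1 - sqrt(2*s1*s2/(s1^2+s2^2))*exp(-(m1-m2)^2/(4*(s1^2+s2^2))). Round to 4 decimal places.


Squared Hellinger distance for Gaussians:
H^2 = 1 - sqrt(2*s1*s2/(s1^2+s2^2)) * exp(-(m1-m2)^2/(4*(s1^2+s2^2))).
s1^2 = 16, s2^2 = 1, s1^2+s2^2 = 17.
sqrt(2*4*1/(17)) = 0.685994.
(m1-m2)^2 = (5)^2 = 25.
exp(-25/(4*17)) = exp(-0.367647) = 0.692362.
H^2 = 1 - 0.685994*0.692362 = 0.5250

0.5250


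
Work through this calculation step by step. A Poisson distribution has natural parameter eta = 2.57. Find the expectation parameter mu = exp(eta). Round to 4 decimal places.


Expectation parameter for Poisson exponential family:
mu = exp(eta).
eta = 2.57.
mu = exp(2.57) = 13.0658

13.0658


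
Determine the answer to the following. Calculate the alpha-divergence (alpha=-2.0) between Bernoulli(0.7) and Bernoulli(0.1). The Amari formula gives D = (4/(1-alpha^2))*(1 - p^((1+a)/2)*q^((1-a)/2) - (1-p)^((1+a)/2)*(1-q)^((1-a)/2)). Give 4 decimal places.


Amari alpha-divergence:
D = (4/(1-alpha^2))*(1 - p^((1+a)/2)*q^((1-a)/2) - (1-p)^((1+a)/2)*(1-q)^((1-a)/2)).
alpha = -2.0, p = 0.7, q = 0.1.
e1 = (1+alpha)/2 = -0.5, e2 = (1-alpha)/2 = 1.5.
t1 = p^e1 * q^e2 = 0.7^-0.5 * 0.1^1.5 = 0.037796.
t2 = (1-p)^e1 * (1-q)^e2 = 0.3^-0.5 * 0.9^1.5 = 1.558846.
4/(1-alpha^2) = -1.333333.
D = -1.333333*(1 - 0.037796 - 1.558846) = 0.7955

0.7955


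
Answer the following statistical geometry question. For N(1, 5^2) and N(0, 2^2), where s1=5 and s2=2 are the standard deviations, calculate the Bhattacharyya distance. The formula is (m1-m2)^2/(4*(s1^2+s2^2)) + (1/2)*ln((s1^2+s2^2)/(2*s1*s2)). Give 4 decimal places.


Bhattacharyya distance between two Gaussians:
DB = (m1-m2)^2/(4*(s1^2+s2^2)) + (1/2)*ln((s1^2+s2^2)/(2*s1*s2)).
(m1-m2)^2 = (1)^2 = 1.
s1^2+s2^2 = 25 + 4 = 29.
term1 = 1/116 = 0.008621.
term2 = 0.5*ln(29/20.0) = 0.185782.
DB = 0.008621 + 0.185782 = 0.1944

0.1944


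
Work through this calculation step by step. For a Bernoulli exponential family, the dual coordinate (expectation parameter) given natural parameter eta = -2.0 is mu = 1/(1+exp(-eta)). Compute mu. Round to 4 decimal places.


Dual coordinate (expectation parameter) for Bernoulli:
mu = 1/(1+exp(-eta)).
eta = -2.0.
exp(-eta) = exp(2.0) = 7.389056.
mu = 1/(1+7.389056) = 0.1192

0.1192


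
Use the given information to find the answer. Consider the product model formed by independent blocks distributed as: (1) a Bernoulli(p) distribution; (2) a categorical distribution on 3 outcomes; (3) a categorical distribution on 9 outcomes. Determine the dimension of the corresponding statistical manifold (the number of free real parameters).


The dimension of a statistical manifold equals the number of free
(independent) real parameters of the model. For a product of independent
blocks the parameter counts add.
- Bernoulli (p): 1.
- categorical on 3 outcomes (probabilities sum to 1): 3-1 = 2.
- categorical on 9 outcomes (probabilities sum to 1): 9-1 = 8.
Total = 1 + 2 + 8 = 11.
Dimension = 11

11


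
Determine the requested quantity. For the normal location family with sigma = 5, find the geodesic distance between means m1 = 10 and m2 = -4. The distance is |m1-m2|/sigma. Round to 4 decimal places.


On the fixed-variance normal subfamily, geodesic distance = |m1-m2|/sigma.
|10 - -4| = 14.
sigma = 5.
d = 14/5 = 2.8000

2.8000


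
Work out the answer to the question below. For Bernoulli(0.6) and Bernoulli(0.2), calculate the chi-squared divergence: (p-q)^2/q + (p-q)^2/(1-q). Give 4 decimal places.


Chi-squared divergence between Bernoulli distributions:
chi^2 = (p-q)^2/q + (p-q)^2/(1-q).
p = 0.6, q = 0.2, p-q = 0.4.
(p-q)^2 = 0.16.
term1 = 0.16/0.2 = 0.8.
term2 = 0.16/0.8 = 0.2.
chi^2 = 0.8 + 0.2 = 1.0000

1.0000


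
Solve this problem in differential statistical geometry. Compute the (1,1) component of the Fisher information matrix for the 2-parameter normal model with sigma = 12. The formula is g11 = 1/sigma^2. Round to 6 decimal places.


For the 2-parameter normal family, the Fisher metric has:
  g11 = 1/sigma^2, g22 = 2/sigma^2.
sigma = 12, sigma^2 = 144.
g11 = 0.006944

0.006944


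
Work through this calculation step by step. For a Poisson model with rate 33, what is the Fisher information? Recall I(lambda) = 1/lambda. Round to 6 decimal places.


Fisher information for Poisson: I(lambda) = 1/lambda.
lambda = 33.
I(lambda) = 1/33 = 0.030303

0.030303


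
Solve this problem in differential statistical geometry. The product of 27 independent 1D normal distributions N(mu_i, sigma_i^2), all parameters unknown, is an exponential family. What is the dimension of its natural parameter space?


Exponential family dimension calculation:
Each univariate normal has two natural parameters (mu/sigma^2 and -1/(2 sigma^2)).
With 27 independent components, dim = 2 * 27 = 54.

54


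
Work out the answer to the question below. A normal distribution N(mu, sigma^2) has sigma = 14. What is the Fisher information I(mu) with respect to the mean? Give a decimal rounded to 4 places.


The Fisher information for the mean of a normal distribution is I(mu) = 1/sigma^2.
sigma = 14, so sigma^2 = 196.
I(mu) = 1/196 = 0.0051

0.0051


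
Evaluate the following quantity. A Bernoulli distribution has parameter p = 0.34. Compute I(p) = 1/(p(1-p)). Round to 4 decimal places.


For Bernoulli(p), Fisher information is I(p) = 1/(p*(1-p)).
p = 0.34, 1-p = 0.66.
p*(1-p) = 0.2244.
I(p) = 1/0.2244 = 4.4563

4.4563


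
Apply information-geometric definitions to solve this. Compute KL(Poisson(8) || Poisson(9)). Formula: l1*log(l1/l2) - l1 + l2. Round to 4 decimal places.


KL divergence for Poisson:
KL = l1*log(l1/l2) - l1 + l2.
l1 = 8, l2 = 9.
log(8/9) = -0.117783.
l1*log(l1/l2) = 8 * -0.117783 = -0.942264.
KL = -0.942264 - 8 + 9 = 0.0577

0.0577


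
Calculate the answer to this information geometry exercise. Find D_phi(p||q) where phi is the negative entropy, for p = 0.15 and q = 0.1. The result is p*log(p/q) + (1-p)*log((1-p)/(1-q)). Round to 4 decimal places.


Bregman divergence with negative entropy generator:
D = p*log(p/q) + (1-p)*log((1-p)/(1-q)).
p = 0.15, q = 0.1.
p*log(p/q) = 0.15*log(0.15/0.1) = 0.06082.
(1-p)*log((1-p)/(1-q)) = 0.85*log(0.85/0.9) = -0.048585.
D = 0.06082 + -0.048585 = 0.0122

0.0122
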